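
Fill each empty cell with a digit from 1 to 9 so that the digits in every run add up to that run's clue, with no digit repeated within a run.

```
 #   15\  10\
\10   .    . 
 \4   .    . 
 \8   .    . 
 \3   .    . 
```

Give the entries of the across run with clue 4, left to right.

4 in 2 cells must be {1,3}; 3 in 2 cells must be {1,2}; 10 in 4 cells must be {1,2,3,4}.
Nothing is forced directly, so branch on R2C1, whose candidates are 1 or 3. If R2C1 = 1: that forces R2C2 = 3, R4C1 = 2, R4C2 = 1, R3C2 = 2, R1C2 = 4, after which R3C1 would have to be in {6} for the 8 across but in {3,4,5,7,8,9} for the 15 down — contradiction. So R2C1 = 3.
R2C2 = 4 − 3 = 1 completes the 4 across.

3 1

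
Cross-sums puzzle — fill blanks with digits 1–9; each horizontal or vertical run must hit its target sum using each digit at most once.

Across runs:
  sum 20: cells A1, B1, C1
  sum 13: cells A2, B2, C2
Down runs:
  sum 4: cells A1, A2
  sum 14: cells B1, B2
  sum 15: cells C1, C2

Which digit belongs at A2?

1

4 in 2 cells must be {1,3}.
The 20 across and the 4 down share only 3, so A1 = 3.
A2 = 4 − 3 = 1 completes the 4 down.
Nothing is forced directly, so branch on B1, whose candidates are 8 or 9. If B1 = 8: that forces C1 = 9, after which B2 would have to be in {3,4,5,7,8,9} for the 13 across but in {6} for the 14 down — contradiction. So B1 = 9.
C1 = 20 − 12 = 8 completes the 20 across.
B2 = 14 − 9 = 5 completes the 14 down.
C2 = 13 − 6 = 7 completes the 13 across.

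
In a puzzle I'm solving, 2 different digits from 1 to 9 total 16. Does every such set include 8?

No

The only way to make 16 from 2 distinct digits is {7,9}, which does not contain 8.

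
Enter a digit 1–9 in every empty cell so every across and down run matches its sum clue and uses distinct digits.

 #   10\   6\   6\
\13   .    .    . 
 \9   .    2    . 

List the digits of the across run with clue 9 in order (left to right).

R1C2 = 6 − 2 = 4 completes the 6 down.
No cell is forced outright now. R2C3 can only be 1 or 4 (the digits allowed by both its 9 across and its 6 down). If R2C3 = 1: then R1C3 would have to be in {1,2,3,6,7,8} for the 13 across but in {5} for the 6 down — contradiction. So R2C3 = 4.
R1C3 = 6 − 4 = 2 completes the 6 down.
R2C1 = 9 − 6 = 3 completes the 9 across.
R1C1 = 13 − 6 = 7 completes the 13 across.

3 2 4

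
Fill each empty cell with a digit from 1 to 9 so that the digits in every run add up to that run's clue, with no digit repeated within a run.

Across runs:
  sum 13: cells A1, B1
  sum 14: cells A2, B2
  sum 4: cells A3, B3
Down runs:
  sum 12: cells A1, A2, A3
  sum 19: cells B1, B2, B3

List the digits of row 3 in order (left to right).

4 in 2 cells must be {1,3}.
The 4 across and the 19 down share only 3, so B3 = 3.
Given what's placed, B2 must be 9 to fit the 14 across and 19 down.
A3 = 4 − 3 = 1 completes the 4 across.
B1 = 19 − 12 = 7 completes the 19 down.
A2 = 14 − 9 = 5 completes the 14 across.
A1 = 13 − 7 = 6 completes the 13 across.

1 3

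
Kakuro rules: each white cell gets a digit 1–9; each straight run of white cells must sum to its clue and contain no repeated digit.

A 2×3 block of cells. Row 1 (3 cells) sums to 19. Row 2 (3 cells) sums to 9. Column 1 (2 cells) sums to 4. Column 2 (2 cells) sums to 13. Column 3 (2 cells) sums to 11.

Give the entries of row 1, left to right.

3 7 9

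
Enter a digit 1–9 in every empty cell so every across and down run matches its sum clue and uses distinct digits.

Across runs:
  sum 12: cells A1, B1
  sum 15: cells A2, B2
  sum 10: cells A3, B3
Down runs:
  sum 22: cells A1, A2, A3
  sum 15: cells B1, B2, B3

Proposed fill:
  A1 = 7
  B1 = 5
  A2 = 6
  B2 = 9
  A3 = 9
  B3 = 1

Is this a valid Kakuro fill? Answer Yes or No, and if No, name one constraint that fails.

Yes

Across: 7+5=12; 6+9=15; 9+1=10. Down: 7+6+9=22; 5+9+1=15. No digit repeats within any run.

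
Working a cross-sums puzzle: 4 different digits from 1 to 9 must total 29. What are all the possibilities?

4 distinct digits from 1–9 sum between 10 and 30.
Only one set works: {5,7,8,9}.

{5,7,8,9}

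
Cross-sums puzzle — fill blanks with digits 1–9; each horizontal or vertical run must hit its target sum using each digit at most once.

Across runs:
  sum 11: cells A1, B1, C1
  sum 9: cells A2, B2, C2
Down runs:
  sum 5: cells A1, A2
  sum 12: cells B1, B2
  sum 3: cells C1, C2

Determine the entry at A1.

2

3 in 2 cells must be {1,2}.
Nothing is forced directly, so branch on B2, whose candidates are 3 or 4 or 5. If B2 = 3: then B1 would have to be in {1,2,3,4,5,6,7,8} for the 11 across but in {9} for the 12 down — contradiction. If B2 = 5: that forces B1 = 7, C1 = 1, after which C2 would have to be in {1,3} for the 9 across but in {2} for the 3 down — contradiction. So B2 = 4.
B1 = 12 − 4 = 8 completes the 12 down.
Given what's placed, C2 must be 2 to fit the 9 across and 3 down.
C1 = 3 − 2 = 1 completes the 3 down.
A2 = 9 − 6 = 3 completes the 9 across.
A1 = 11 − 9 = 2 completes the 11 across.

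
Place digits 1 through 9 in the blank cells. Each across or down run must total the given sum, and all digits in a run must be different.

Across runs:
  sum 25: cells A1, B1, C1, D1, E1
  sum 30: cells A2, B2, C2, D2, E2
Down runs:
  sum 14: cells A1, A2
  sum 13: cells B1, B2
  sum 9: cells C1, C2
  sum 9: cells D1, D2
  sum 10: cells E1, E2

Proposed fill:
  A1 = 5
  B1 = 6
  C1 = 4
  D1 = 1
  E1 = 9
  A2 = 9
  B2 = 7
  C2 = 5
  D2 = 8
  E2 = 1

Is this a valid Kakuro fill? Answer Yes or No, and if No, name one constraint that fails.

Across: 5+6+4+1+9=25; 9+7+5+8+1=30. Down: 5+9=14; 6+7=13; 4+5=9; 1+8=9; 9+1=10. No digit repeats within any run.

Yes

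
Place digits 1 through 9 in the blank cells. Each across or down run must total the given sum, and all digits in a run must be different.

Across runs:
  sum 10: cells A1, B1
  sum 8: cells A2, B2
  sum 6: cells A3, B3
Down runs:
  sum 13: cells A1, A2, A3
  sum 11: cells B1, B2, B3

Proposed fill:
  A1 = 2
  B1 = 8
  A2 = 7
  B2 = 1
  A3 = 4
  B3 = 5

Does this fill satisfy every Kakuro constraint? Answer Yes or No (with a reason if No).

No — the down run B1–B3 sums to 14, not 11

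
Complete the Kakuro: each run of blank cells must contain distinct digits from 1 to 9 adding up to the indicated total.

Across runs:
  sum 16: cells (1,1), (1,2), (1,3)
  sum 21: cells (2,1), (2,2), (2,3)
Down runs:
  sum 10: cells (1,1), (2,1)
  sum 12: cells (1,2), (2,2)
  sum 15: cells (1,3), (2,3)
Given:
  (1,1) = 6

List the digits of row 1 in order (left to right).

6, 3, 7

(2,1) = 10 − 6 = 4 completes the 10 down.
No cell is forced outright now. (2,2) can only be 8 or 9 (the digits allowed by both its 21 across and its 12 down). If (2,2) = 8: then (1,2) would have to be in {1,2,3,7,8,9} for the 16 across but in {4} for the 12 down — contradiction. So (2,2) = 9.
(1,2) = 12 − 9 = 3 completes the 12 down.
(1,3) = 16 − 9 = 7 completes the 16 across.
(2,3) = 21 − 13 = 8 completes the 21 across.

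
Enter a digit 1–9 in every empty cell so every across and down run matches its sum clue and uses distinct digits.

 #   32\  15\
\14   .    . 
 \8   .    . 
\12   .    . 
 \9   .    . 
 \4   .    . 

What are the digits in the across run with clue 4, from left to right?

3 1

4 in 2 cells must be {1,3}; 15 in 5 cells must be {1,2,3,4,5}.
Only 5 fits R1C2 under both its across sum 14 and down sum 15.
The 4 across and the 32 down share only 3, so R5C1 = 3.
R5C2 = 4 − 3 = 1 completes the 4 across.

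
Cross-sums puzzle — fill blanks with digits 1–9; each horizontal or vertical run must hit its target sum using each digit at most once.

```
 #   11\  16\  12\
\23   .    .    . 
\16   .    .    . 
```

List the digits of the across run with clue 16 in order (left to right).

23 in 3 cells must be {6,8,9}; 16 in 2 cells must be {7,9}.
The 23 across and the 16 down share only 9, so R1C2 = 9.
Given what's placed, R1C3 must be 8 to fit the 23 across and 12 down.
R2C2 = 16 − 9 = 7 completes the 16 down.
R2C3 = 12 − 8 = 4 completes the 12 down.
R1C1 = 23 − 17 = 6 completes the 23 across.
R2C1 = 16 − 11 = 5 completes the 16 across.

5, 7, 4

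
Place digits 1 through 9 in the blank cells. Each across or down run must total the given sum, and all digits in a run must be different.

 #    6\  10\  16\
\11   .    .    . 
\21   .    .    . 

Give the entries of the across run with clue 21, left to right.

5, 7, 9

16 in 2 cells must be {7,9}.
The 11 across and the 16 down share only 7, so R1C3 = 7.
R2C3 = 16 − 7 = 9 completes the 16 down.
Given what's placed, R1C1 must be 1 to fit the 11 across and 6 down.
R1C2 = 11 − 8 = 3 completes the 11 across.
R2C1 = 6 − 1 = 5 completes the 6 down.
R2C2 = 21 − 14 = 7 completes the 21 across.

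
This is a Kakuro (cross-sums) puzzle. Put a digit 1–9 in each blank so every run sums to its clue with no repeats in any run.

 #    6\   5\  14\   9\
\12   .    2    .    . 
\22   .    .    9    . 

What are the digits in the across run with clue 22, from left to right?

R1C3 = 14 − 9 = 5 completes the 14 down.
R2C2 = 5 − 2 = 3 completes the 5 down.
Nothing is forced directly, so branch on R2C1, whose candidates are 2 or 4. If R2C1 = 4: then R1C1 would have to be in {1,4} for the 12 across but in {2} for the 6 down — contradiction. So R2C1 = 2.
R1C1 = 6 − 2 = 4 completes the 6 down.
R1C4 = 12 − 11 = 1 completes the 12 across.
R2C4 = 22 − 14 = 8 completes the 22 across.

2 3 9 8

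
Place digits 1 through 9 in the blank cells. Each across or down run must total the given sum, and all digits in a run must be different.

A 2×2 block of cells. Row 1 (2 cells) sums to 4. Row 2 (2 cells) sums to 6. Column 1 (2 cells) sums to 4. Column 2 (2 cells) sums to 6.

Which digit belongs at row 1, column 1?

3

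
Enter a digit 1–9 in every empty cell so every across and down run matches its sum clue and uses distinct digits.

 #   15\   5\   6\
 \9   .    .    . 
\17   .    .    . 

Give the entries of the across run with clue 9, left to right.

The 9 across and the 15 down share only 6, so R1C1 = 6.
R2C1 = 15 − 6 = 9 completes the 15 down.
Nothing is forced directly, so branch on R1C2, whose candidates are 1 or 2. If R1C2 = 1: that forces R1C3 = 2, after which R2C2 would have to be in {1,2,3,5,6,7} for the 17 across but in {4} for the 5 down — contradiction. So R1C2 = 2.
R1C3 = 9 − 8 = 1 completes the 9 across.
R2C2 = 5 − 2 = 3 completes the 5 down.
R2C3 = 17 − 12 = 5 completes the 17 across.

6 2 1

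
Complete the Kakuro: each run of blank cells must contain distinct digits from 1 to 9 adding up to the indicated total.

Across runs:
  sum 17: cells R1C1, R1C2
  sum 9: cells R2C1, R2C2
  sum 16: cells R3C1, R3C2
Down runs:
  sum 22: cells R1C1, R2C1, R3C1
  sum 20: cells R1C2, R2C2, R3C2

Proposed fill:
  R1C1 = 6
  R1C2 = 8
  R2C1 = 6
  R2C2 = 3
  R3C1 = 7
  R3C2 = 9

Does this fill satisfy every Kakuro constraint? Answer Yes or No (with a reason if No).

No — the across run R1C1–R1C2 sums to 14, not 17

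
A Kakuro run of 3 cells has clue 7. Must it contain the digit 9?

The only way to make 7 from 3 distinct digits is {1,2,4}, which does not contain 9.

No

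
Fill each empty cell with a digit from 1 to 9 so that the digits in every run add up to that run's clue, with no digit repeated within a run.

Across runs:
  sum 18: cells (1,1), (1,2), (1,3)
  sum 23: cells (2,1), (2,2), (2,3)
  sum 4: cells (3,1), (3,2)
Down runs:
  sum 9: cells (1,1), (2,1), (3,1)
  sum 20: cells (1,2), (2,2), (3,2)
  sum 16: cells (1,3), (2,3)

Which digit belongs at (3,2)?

3

23 in 3 cells must be {6,8,9}; 4 in 2 cells must be {1,3}; 16 in 2 cells must be {7,9}.
Only 6 fits (2,1) under both its across sum 23 and down sum 9.
Given what's placed, (2,3) must be 9 to fit the 23 across and 16 down.
(3,1) = 1: the only remaining digit allowed by both the 4 across and the 9 down.
(3,2) = 4 − 1 = 3 completes the 4 across.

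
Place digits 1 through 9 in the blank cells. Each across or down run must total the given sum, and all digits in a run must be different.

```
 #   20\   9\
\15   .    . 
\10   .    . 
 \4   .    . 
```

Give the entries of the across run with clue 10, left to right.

8, 2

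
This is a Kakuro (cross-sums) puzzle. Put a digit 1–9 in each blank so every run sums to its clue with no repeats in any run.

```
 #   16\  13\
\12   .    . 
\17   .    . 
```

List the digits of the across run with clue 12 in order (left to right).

7, 5

17 in 2 cells must be {8,9}; 16 in 2 cells must be {7,9}.
The 17 across and the 16 down share only 9, so R2C1 = 9.
R2C2 = 17 − 9 = 8 completes the 17 across.
R1C1 = 16 − 9 = 7 completes the 16 down.
R1C2 = 12 − 7 = 5 completes the 12 across.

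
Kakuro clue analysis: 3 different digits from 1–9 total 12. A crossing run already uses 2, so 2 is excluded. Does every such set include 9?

No

Counterexample: {1,3,8} sums to 12 under that restriction without using 9.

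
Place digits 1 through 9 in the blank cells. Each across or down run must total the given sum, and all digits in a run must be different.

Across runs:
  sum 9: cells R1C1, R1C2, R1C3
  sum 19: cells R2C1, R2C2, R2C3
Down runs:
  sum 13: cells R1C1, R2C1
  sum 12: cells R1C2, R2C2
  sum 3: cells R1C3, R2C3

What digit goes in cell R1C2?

3 in 2 cells must be {1,2}.
The 19 across and the 3 down share only 2, so R2C3 = 2.
R1C3 = 3 − 2 = 1 completes the 3 down.
Nothing is forced directly, so branch on R1C1, whose candidates are 5 or 6. If R1C1 = 6: then R1C2 would have to be in {2} for the 9 across but in {3,4,5,7,8,9} for the 12 down — contradiction. So R1C1 = 5.
R1C2 = 9 − 6 = 3 completes the 9 across.
R2C1 = 13 − 5 = 8 completes the 13 down.
R2C2 = 19 − 10 = 9 completes the 19 across.

3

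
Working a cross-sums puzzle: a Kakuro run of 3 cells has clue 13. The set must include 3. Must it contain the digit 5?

Counterexample: {1,3,9} sums to 13 under that restriction without using 5.

No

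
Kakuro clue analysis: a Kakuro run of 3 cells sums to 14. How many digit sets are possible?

8

3 distinct digits from 1–9 sum between 6 and 24.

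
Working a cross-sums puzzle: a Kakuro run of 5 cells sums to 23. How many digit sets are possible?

11

5 distinct digits from 1–9 sum between 15 and 35.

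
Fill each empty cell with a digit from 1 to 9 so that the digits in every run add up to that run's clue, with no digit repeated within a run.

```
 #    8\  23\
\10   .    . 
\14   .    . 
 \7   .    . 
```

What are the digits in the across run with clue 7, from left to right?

23 in 3 cells must be {6,8,9}.
The 14 across and the 8 down share only 5, so R2C1 = 5.
R2C2 = 14 − 5 = 9 completes the 14 across.
Given what's placed, R3C2 must be 6 to fit the 7 across and 23 down.
R1C2 = 23 − 15 = 8 completes the 23 down.
R3C1 = 7 − 6 = 1 completes the 7 across.
R1C1 = 10 − 8 = 2 completes the 10 across.

1 6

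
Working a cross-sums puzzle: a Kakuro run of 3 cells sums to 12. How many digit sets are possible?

3 distinct digits from 1–9 sum between 6 and 24.

7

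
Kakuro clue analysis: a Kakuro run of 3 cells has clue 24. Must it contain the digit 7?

Yes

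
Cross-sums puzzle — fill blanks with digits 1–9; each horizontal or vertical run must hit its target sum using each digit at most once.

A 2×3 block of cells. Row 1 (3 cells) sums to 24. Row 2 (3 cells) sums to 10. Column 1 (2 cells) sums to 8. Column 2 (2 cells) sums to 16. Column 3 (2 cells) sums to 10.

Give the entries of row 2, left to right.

24 in 3 cells must be {7,8,9}; 16 in 2 cells must be {7,9}.
The 24 across and the 8 down share only 7, so (1,1) = 7.
Given what's placed, (1,2) must be 9 to fit the 24 across and 16 down.
(1,3) = 24 − 16 = 8 completes the 24 across.
(2,1) = 8 − 7 = 1 completes the 8 down.
(2,2) = 16 − 9 = 7 completes the 16 down.
(2,3) = 10 − 8 = 2 completes the 10 across.

1, 7, 2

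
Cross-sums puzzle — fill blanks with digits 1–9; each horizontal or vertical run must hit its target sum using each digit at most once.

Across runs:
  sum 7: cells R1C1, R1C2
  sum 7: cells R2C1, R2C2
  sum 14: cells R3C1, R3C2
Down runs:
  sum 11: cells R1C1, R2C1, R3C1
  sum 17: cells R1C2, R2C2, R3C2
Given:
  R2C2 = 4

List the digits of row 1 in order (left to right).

2, 5

R2C1 = 7 − 4 = 3 completes the 7 across.
Given what's placed, R3C1 must be 6 to fit the 14 across and 11 down.
R3C2 = 14 − 6 = 8 completes the 14 across.
R1C1 = 11 − 9 = 2 completes the 11 down.
R1C2 = 7 − 2 = 5 completes the 7 across.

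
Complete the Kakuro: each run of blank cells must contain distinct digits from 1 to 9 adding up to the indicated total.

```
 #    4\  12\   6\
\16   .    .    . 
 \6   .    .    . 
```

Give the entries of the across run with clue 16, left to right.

6 in 3 cells must be {1,2,3}; 4 in 2 cells must be {1,3}.
The 6 across and the 12 down share only 3, so R2C2 = 3.
R1C2 = 12 − 3 = 9 completes the 12 down.
Given what's placed, R2C1 must be 1 to fit the 6 across and 4 down.
R2C3 = 6 − 4 = 2 completes the 6 across.
R1C1 = 4 − 1 = 3 completes the 4 down.
R1C3 = 16 − 12 = 4 completes the 16 across.

3, 9, 4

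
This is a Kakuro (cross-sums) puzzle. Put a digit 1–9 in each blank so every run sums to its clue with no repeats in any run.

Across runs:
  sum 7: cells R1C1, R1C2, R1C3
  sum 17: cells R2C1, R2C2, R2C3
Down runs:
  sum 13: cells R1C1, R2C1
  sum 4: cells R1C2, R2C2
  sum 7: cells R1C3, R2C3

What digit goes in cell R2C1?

9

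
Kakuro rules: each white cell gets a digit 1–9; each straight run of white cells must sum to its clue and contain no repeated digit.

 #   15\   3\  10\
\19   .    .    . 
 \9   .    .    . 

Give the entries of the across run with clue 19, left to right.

9 2 8

3 in 2 cells must be {1,2}.
The 19 across and the 3 down share only 2, so R1C2 = 2.
The 9 across and the 15 down share only 6, so R2C1 = 6.
R2C2 = 3 − 2 = 1 completes the 3 down.
R2C3 = 9 − 7 = 2 completes the 9 across.
R1C1 = 15 − 6 = 9 completes the 15 down.
R1C3 = 19 − 11 = 8 completes the 19 across.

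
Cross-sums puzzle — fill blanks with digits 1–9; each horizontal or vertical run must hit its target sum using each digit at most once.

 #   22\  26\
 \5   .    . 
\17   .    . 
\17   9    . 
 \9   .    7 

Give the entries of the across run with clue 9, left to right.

17 in 2 cells must be {8,9}.
Given what's placed, R2C1 must be 8 to fit the 17 across and 22 down.
R2C2 = 17 − 8 = 9 completes the 17 across.
R3C2 = 17 − 9 = 8 completes the 17 across.
R4C1 = 9 − 7 = 2 completes the 9 across.
R1C1 = 22 − 19 = 3 completes the 22 down.
R1C2 = 5 − 3 = 2 completes the 5 across.

2 7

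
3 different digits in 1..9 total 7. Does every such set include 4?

The only way to make 7 from 3 distinct digits is {1,2,4}, which contains 4.

Yes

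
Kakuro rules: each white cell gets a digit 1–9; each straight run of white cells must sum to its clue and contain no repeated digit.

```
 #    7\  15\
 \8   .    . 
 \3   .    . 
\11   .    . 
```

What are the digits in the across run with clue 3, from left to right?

1 2

3 in 2 cells must be {1,2}; 7 in 3 cells must be {1,2,4}.
Nothing is forced directly, so branch on R1C1, whose candidates are 1 or 2. If R1C1 = 1: that forces R1C2 = 7, R2C1 = 2, after which R2C2 would have to be in {1} for the 3 across but in {2,3,5,6} for the 15 down — contradiction. So R1C1 = 2.
R1C2 = 8 − 2 = 6 completes the 8 across.
Given what's placed, R2C1 must be 1 to fit the 3 across and 7 down.
R2C2 = 3 − 1 = 2 completes the 3 across.
R3C1 = 7 − 3 = 4 completes the 7 down.
R3C2 = 11 − 4 = 7 completes the 11 across.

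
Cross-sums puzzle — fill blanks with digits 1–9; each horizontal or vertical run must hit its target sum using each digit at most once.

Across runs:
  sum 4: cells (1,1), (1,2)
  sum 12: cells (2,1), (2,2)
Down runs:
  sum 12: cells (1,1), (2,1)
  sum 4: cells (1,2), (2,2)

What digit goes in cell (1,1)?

3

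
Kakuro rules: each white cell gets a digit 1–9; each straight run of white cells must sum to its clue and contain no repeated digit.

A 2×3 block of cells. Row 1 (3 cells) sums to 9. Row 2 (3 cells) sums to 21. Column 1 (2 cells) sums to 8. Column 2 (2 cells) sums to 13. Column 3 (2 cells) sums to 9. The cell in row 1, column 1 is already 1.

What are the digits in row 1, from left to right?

1, 5, 3

(2,1) = 8 − 1 = 7 completes the 8 down.
Nothing is forced directly, so branch on (1,2), whose candidates are 5 or 6. If (1,2) = 6: that forces (1,3) = 2, after which (2,2) would have to be in {5,6,8,9} for the 21 across but in {7} for the 13 down — contradiction. So (1,2) = 5.
(1,3) = 9 − 6 = 3 completes the 9 across.
(2,2) = 13 − 5 = 8 completes the 13 down.
(2,3) = 21 − 15 = 6 completes the 21 across.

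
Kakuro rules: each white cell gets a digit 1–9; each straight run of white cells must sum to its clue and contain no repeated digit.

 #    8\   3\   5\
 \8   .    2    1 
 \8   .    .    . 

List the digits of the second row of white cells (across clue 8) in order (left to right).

3 1 4

3 in 2 cells must be {1,2}.
R1C1 = 8 − 3 = 5 completes the 8 across.
R2C1 = 8 − 5 = 3 completes the 8 down.
R2C2 = 3 − 2 = 1 completes the 3 down.
R2C3 = 8 − 4 = 4 completes the 8 across.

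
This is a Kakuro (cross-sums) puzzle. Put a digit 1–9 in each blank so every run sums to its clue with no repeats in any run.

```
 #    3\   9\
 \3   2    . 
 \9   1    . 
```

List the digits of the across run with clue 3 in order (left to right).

3 in 2 cells must be {1,2}.
R1C2 = 3 − 2 = 1 completes the 3 across.
R2C2 = 9 − 1 = 8 completes the 9 across.

2 1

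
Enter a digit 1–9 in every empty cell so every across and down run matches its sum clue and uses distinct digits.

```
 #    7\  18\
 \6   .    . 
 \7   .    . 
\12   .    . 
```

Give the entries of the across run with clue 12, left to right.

7 in 3 cells must be {1,2,4}.
The 12 across and the 7 down share only 4, so R3C1 = 4.
R3C2 = 12 − 4 = 8 completes the 12 across.
Nothing is forced directly, so branch on R1C1, whose candidates are 1 or 2. If R1C1 = 1: then R1C2 would have to be in {5} for the 6 across but in {1,3,4,6,7,9} for the 18 down — contradiction. So R1C1 = 2.
R1C2 = 6 − 2 = 4 completes the 6 across.
R2C1 = 7 − 6 = 1 completes the 7 down.
R2C2 = 7 − 1 = 6 completes the 7 across.

4, 8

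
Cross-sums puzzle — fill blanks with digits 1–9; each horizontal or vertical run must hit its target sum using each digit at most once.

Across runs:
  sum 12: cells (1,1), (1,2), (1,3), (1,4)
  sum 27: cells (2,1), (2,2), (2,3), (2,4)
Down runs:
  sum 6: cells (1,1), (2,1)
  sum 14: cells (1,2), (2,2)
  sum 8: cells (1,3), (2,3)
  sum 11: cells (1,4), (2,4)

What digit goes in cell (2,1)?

5

Nothing is forced directly, so branch on (2,1), whose candidates are 4 or 5. If (2,1) = 4: that forces (1,1) = 2, (2,3) = 6, after which (1,3) would have to be in {1,3,4,5,6} for the 12 across but in {2} for the 8 down — contradiction. So (2,1) = 5.
(1,1) = 6 − 5 = 1 completes the 6 down.
Nothing is forced directly, so branch on (1,2), whose candidates are 5 or 6. If (1,2) = 6: then (2,2) would have to be in {6,7,9} for the 27 across but in {8} for the 14 down — contradiction. So (1,2) = 5.
(1,3) = 2: the only remaining digit allowed by both the 12 across and the 8 down.
(1,4) = 12 − 8 = 4 completes the 12 across.
(2,2) = 14 − 5 = 9 completes the 14 down.
(2,3) = 8 − 2 = 6 completes the 8 down.
(2,4) = 27 − 20 = 7 completes the 27 across.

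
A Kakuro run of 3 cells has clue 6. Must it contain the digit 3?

Yes

The only way to make 6 from 3 distinct digits is {1,2,3}, which contains 3.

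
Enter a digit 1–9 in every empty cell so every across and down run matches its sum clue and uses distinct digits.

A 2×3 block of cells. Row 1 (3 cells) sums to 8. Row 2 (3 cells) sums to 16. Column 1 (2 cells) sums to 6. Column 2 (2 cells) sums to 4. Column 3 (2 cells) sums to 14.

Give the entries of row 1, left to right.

4 in 2 cells must be {1,3}.
The 8 across and the 14 down share only 5, so (1,3) = 5.
(2,3) = 14 − 5 = 9 completes the 14 down.
Given what's placed, (1,2) must be 1 to fit the 8 across and 4 down.
(2,2) = 4 − 1 = 3 completes the 4 down.
(1,1) = 8 − 6 = 2 completes the 8 across.
(2,1) = 16 − 12 = 4 completes the 16 across.

2 1 5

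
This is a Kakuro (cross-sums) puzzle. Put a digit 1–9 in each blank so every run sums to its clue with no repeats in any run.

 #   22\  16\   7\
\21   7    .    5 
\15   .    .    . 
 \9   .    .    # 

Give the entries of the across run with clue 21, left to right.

7 9 5

R1C2 = 21 − 12 = 9 completes the 21 across.
R2C3 = 7 − 5 = 2 completes the 7 down.
R3C1 = 6: the only remaining digit allowed by both the 9 across and the 22 down.
R3C2 = 9 − 6 = 3 completes the 9 across.
R2C1 = 22 − 13 = 9 completes the 22 down.
R2C2 = 15 − 11 = 4 completes the 15 across.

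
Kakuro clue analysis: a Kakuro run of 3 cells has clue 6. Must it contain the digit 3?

The only way to make 6 from 3 distinct digits is {1,2,3}, which contains 3.

Yes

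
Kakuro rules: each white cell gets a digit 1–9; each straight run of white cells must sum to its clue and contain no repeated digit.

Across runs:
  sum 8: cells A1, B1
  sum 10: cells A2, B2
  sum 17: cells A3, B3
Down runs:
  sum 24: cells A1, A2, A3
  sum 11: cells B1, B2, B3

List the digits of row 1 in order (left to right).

7 1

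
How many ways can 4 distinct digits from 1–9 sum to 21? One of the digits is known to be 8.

5

4 distinct digits from 1–9 sum between 10 and 30.
Keeping only sets containing 8.
Enumerating: {1,3,8,9}, {1,5,7,8}, {2,4,7,8}, {2,5,6,8}, {3,4,6,8}.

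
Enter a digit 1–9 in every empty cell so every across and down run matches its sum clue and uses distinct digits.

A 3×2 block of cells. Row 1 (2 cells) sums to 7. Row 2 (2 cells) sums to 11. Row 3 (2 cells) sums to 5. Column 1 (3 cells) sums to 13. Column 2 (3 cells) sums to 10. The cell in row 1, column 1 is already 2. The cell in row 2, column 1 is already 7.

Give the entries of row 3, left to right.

4 1

(1,2) = 7 − 2 = 5 completes the 7 across.
(2,2) = 11 − 7 = 4 completes the 11 across.
(3,1) = 13 − 9 = 4 completes the 13 down.
(3,2) = 5 − 4 = 1 completes the 5 across.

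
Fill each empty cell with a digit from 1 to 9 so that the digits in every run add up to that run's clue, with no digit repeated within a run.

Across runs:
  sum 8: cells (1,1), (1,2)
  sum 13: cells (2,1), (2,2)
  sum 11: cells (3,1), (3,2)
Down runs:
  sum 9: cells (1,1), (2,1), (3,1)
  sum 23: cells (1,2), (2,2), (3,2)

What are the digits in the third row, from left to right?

23 in 3 cells must be {6,8,9}.
The 8 across and the 23 down share only 6, so (1,2) = 6.
(1,1) = 8 − 6 = 2 completes the 8 across.
Nothing is forced directly, so branch on (2,1), whose candidates are 4 or 6. If (2,1) = 6: then (2,2) would have to be in {7} for the 13 across but in {8,9} for the 23 down — contradiction. So (2,1) = 4.
(2,2) = 13 − 4 = 9 completes the 13 across.
(3,1) = 9 − 6 = 3 completes the 9 down.
(3,2) = 11 − 3 = 8 completes the 11 across.

3, 8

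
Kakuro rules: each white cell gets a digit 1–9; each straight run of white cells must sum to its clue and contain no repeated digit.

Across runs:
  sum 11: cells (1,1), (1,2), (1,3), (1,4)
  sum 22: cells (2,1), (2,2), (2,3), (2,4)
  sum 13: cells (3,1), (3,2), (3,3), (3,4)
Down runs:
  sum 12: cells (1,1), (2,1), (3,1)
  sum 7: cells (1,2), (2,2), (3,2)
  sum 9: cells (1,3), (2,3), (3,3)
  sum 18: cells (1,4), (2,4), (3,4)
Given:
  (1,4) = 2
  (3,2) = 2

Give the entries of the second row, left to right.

11 in 4 cells must be {1,2,3,5}; 7 in 3 cells must be {1,2,4}.
Given what's placed, (1,2) must be 1 to fit the 11 across and 7 down.
(2,2) = 7 − 3 = 4 completes the 7 down.
(3,4) = 7: the only remaining digit allowed by both the 13 across and the 18 down.
(2,4) = 18 − 9 = 9 completes the 18 down.
No cell is forced outright now. (1,1) can only be 3 or 5 (the digits allowed by both its 11 across and its 12 down). If (1,1) = 5: that forces (1,3) = 3, (3,3) = 1, after which (2,3) would have to be in {1,2,3,6,7,8} for the 22 across but in {5} for the 9 down — contradiction. So (1,1) = 3.
(1,3) = 11 − 6 = 5 completes the 11 across.
(3,1) = 1: the only remaining digit allowed by both the 13 across and the 12 down.
(3,3) = 13 − 10 = 3 completes the 13 across.
(2,1) = 12 − 4 = 8 completes the 12 down.
(2,3) = 22 − 21 = 1 completes the 22 across.

8 4 1 9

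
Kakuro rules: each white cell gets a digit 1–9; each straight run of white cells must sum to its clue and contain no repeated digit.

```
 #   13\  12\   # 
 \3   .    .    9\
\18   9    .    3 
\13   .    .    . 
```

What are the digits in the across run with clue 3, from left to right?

1 2

3 in 2 cells must be {1,2}.
R1C1 = 1: the only remaining digit allowed by both the 3 across and the 13 down.
R1C2 = 3 − 1 = 2 completes the 3 across.
R2C2 = 18 − 12 = 6 completes the 18 across.
R3C1 = 13 − 10 = 3 completes the 13 down.
R3C2 = 12 − 8 = 4 completes the 12 down.
R3C3 = 13 − 7 = 6 completes the 13 across.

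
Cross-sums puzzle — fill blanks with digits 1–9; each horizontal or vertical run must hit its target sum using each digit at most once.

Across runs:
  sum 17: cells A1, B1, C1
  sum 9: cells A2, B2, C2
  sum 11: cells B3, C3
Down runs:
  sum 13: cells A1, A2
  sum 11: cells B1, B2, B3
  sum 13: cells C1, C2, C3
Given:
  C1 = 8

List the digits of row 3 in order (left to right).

Nothing is forced directly, so branch on A2, whose candidates are 4 or 5 or 6. If A2 = 4: then A1 would have to be in {2,3,4,5,6,7} for the 17 across but in {9} for the 13 down — contradiction. If A2 = 5: then A1 would have to be in {2,3,4,5,6,7} for the 17 across but in {8} for the 13 down — contradiction. So A2 = 6.
A1 = 13 − 6 = 7 completes the 13 down.
B1 = 17 − 15 = 2 completes the 17 across.
Given what's placed, B2 must be 1 to fit the 9 across and 11 down.
C2 = 9 − 7 = 2 completes the 9 across.
B3 = 11 − 3 = 8 completes the 11 down.
C3 = 11 − 8 = 3 completes the 11 across.

8 3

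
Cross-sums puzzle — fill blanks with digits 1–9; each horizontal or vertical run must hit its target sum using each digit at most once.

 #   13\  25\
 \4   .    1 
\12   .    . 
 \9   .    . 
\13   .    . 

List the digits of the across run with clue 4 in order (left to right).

4 in 2 cells must be {1,3}.
R1C1 = 4 − 1 = 3 completes the 4 across.
Nothing is forced directly, so branch on R3C2, whose candidates are 7 or 8. If R3C2 = 7: that forces R3C1 = 2, R4C1 = 7, after which R4C2 would have to be in {6} for the 13 across but in {8,9} for the 25 down — contradiction. So R3C2 = 8.
R3C1 = 9 − 8 = 1 completes the 9 across.
No cell is forced outright now. R2C2 can only be 7 or 9 (the digits allowed by both its 12 across and its 25 down). If R2C2 = 9: then R2C1 would have to be in {3} for the 12 across but in {2,4,5,7} for the 13 down — contradiction. So R2C2 = 7.
R2C1 = 12 − 7 = 5 completes the 12 across.
R4C1 = 13 − 9 = 4 completes the 13 down.
R4C2 = 13 − 4 = 9 completes the 13 across.

3 1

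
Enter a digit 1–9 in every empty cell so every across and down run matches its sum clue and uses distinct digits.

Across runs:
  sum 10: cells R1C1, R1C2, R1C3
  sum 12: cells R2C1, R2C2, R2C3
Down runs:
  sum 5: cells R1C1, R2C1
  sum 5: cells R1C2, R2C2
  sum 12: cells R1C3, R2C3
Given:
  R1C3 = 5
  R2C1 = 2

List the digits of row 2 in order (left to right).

R1C1 = 5 − 2 = 3 completes the 5 down.
R1C2 = 10 − 8 = 2 completes the 10 across.
R2C2 = 5 − 2 = 3 completes the 5 down.
R2C3 = 12 − 5 = 7 completes the 12 across.

2 3 7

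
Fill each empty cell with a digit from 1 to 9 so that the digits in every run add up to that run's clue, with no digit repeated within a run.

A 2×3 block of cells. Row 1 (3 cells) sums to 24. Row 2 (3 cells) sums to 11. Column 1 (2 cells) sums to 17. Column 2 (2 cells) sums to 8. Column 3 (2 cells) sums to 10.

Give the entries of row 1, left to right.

9 7 8

24 in 3 cells must be {7,8,9}; 17 in 2 cells must be {8,9}.
The 24 across and the 8 down share only 7, so (1,2) = 7.
The 11 across and the 17 down share only 8, so (2,1) = 8.
(2,2) = 8 − 7 = 1 completes the 8 down.
(2,3) = 11 − 9 = 2 completes the 11 across.
(1,1) = 17 − 8 = 9 completes the 17 down.
(1,3) = 24 − 16 = 8 completes the 24 across.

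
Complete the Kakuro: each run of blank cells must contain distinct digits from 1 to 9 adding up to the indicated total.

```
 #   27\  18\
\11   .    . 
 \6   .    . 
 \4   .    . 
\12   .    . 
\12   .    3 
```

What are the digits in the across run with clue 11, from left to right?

4 in 2 cells must be {1,3}.
Given what's placed, R3C2 must be 1 to fit the 4 across and 18 down.
R5C1 = 12 − 3 = 9 completes the 12 across.
R3C1 = 4 − 1 = 3 completes the 4 across.
No cell is forced outright now. R2C2 can only be 2 or 4 or 5 (the digits allowed by both its 6 across and its 18 down). If R2C2 = 4: that forces R2C1 = 2, R4C2 = 8, R1C2 = 2, after which R4C1 would have to be in {4} for the 12 across but in {5,6,7,8} for the 27 down — contradiction. If R2C2 = 5: that forces R2C1 = 1, R4C1 = 8, after which R4C2 would have to be in {4} for the 12 across but in {2,7} for the 18 down — contradiction. So R2C2 = 2.
R2C1 = 6 − 2 = 4 completes the 6 across.
Given what's placed, R4C1 must be 5 to fit the 12 across and 27 down.
R4C2 = 12 − 5 = 7 completes the 12 across.
R1C1 = 27 − 21 = 6 completes the 27 down.
R1C2 = 11 − 6 = 5 completes the 11 across.

6 5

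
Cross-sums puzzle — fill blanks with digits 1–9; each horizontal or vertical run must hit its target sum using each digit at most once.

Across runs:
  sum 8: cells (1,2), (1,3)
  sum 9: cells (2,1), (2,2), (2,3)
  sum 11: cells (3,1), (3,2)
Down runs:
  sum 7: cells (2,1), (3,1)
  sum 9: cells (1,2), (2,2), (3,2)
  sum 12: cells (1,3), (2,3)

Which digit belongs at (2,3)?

5

Nothing is forced directly, so branch on (2,3), whose candidates are 3 or 4 or 5. If (2,3) = 3: then (1,3) would have to be in {1,2,3,5,6,7} for the 8 across but in {9} for the 12 down — contradiction. If (2,3) = 4: then (1,3) would have to be in {1,2,3,5,6,7} for the 8 across but in {8} for the 12 down — contradiction. So (2,3) = 5.
(1,3) = 12 − 5 = 7 completes the 12 down.
(1,2) = 8 − 7 = 1 completes the 8 across.
(2,2) = 3: the only remaining digit allowed by both the 9 across and the 9 down.
(3,2) = 9 − 4 = 5 completes the 9 down.
(2,1) = 9 − 8 = 1 completes the 9 across.
(3,1) = 11 − 5 = 6 completes the 11 across.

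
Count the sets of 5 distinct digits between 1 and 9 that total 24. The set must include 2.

7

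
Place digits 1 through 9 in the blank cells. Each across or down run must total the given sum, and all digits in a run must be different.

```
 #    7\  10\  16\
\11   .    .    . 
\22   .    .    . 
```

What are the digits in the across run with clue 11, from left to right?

16 in 2 cells must be {7,9}.
The 11 across and the 16 down share only 7, so R1C3 = 7.
R2C3 = 16 − 7 = 9 completes the 16 down.
Nothing is forced directly, so branch on R2C1, whose candidates are 5 or 6. If R2C1 = 5: then R1C1 would have to be in {1,3} for the 11 across but in {2} for the 7 down — contradiction. So R2C1 = 6.
R1C1 = 7 − 6 = 1 completes the 7 down.
R1C2 = 11 − 8 = 3 completes the 11 across.
R2C2 = 22 − 15 = 7 completes the 22 across.

1 3 7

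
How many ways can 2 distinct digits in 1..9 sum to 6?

2 distinct digits from 1–9 sum between 3 and 17.
Enumerating: {1,5}, {2,4}.

2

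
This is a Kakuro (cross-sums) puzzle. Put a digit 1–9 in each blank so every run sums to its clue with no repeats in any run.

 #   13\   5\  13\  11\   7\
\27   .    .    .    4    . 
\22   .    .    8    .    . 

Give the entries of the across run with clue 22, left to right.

4 2 8 7 1

R1C3 = 13 − 8 = 5 completes the 13 down.
R2C4 = 11 − 4 = 7 completes the 11 down.
R2C1 = 4: the only remaining digit allowed by both the 22 across and the 13 down.
R1C1 = 13 − 4 = 9 completes the 13 down.
Nothing is forced directly, so branch on R2C2, whose candidates are 1 or 2. If R2C2 = 1: then R1C2 would have to be in {1,2,3,6,7,8} for the 27 across but in {4} for the 5 down — contradiction. So R2C2 = 2.
R1C2 = 5 − 2 = 3 completes the 5 down.
R1C5 = 27 − 21 = 6 completes the 27 across.
R2C5 = 22 − 21 = 1 completes the 22 across.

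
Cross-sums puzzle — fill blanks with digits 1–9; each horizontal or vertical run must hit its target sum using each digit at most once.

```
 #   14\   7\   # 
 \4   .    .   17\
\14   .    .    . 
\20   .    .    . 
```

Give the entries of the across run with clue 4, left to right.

3 1

4 in 2 cells must be {1,3}; 7 in 3 cells must be {1,2,4}; 17 in 2 cells must be {8,9}.
Only 1 fits R1C2 under both its across sum 4 and down sum 7.
Given what's placed, R3C2 must be 4 to fit the 20 across and 7 down.
R3C3 = 9: the only remaining digit allowed by both the 20 across and the 17 down.
R1C1 = 4 − 1 = 3 completes the 4 across.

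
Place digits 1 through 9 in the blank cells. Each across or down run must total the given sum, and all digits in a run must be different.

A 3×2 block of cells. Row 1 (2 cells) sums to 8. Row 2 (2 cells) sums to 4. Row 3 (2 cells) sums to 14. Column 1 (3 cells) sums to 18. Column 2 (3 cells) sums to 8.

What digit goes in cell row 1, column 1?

4 in 2 cells must be {1,3}.
The 14 across and the 8 down share only 5, so (3,2) = 5.
Given what's placed, (2,2) must be 1 to fit the 4 across and 8 down.
(3,1) = 14 − 5 = 9 completes the 14 across.
(1,2) = 8 − 6 = 2 completes the 8 down.
(2,1) = 4 − 1 = 3 completes the 4 across.
(1,1) = 8 − 2 = 6 completes the 8 across.

6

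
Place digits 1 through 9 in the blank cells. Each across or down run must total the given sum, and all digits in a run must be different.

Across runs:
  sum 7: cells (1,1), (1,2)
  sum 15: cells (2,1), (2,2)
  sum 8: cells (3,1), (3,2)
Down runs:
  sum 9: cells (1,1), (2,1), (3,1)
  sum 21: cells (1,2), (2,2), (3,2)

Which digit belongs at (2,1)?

6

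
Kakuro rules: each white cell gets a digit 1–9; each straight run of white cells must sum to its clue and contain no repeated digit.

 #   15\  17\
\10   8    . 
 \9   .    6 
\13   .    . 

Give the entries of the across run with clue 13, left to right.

4 9

R1C2 = 10 − 8 = 2 completes the 10 across.
R2C1 = 9 − 6 = 3 completes the 9 across.
R3C1 = 15 − 11 = 4 completes the 15 down.
R3C2 = 13 − 4 = 9 completes the 13 across.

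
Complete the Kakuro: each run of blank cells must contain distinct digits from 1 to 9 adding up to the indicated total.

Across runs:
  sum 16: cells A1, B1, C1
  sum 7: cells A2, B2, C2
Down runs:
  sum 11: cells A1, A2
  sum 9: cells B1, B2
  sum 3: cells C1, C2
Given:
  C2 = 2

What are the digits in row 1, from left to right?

7 in 3 cells must be {1,2,4}; 3 in 2 cells must be {1,2}.
C1 = 3 − 2 = 1 completes the 3 down.
A2 = 4: the only remaining digit allowed by both the 7 across and the 11 down.
B2 = 7 − 6 = 1 completes the 7 across.
A1 = 11 − 4 = 7 completes the 11 down.
B1 = 16 − 8 = 8 completes the 16 across.

7 8 1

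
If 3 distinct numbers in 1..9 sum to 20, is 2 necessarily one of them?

No

Counterexample: {3,8,9} sums to 20 without using 2.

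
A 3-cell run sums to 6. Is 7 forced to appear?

The only way to make 6 from 3 distinct digits is {1,2,3}, which does not contain 7.

No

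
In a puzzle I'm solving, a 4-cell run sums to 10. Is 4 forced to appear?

The only way to make 10 from 4 distinct digits is {1,2,3,4}, which contains 4.

Yes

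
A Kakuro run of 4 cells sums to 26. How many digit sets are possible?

5

4 distinct digits from 1–9 sum between 10 and 30.
Enumerating: {2,7,8,9}, {3,6,8,9}, {4,5,8,9}, {4,6,7,9}, {5,6,7,8}.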